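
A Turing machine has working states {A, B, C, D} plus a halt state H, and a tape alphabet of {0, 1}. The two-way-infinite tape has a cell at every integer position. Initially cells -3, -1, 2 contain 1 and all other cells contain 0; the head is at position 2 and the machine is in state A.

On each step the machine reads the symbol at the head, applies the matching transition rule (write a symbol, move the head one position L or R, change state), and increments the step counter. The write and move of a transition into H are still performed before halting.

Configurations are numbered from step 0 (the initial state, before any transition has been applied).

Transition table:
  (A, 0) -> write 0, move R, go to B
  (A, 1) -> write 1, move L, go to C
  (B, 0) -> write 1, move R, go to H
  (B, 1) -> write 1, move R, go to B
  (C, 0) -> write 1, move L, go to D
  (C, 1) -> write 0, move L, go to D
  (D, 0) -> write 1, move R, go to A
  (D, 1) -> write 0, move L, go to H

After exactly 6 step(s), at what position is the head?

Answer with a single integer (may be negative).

Answer: -2

Derivation:
Step 1: in state A at pos 2, read 1 -> (A,1)->write 1,move L,goto C. Now: state=C, head=1, tape[-4..3]=01010010 (head:      ^)
Step 2: in state C at pos 1, read 0 -> (C,0)->write 1,move L,goto D. Now: state=D, head=0, tape[-4..3]=01010110 (head:     ^)
Step 3: in state D at pos 0, read 0 -> (D,0)->write 1,move R,goto A. Now: state=A, head=1, tape[-4..3]=01011110 (head:      ^)
Step 4: in state A at pos 1, read 1 -> (A,1)->write 1,move L,goto C. Now: state=C, head=0, tape[-4..3]=01011110 (head:     ^)
Step 5: in state C at pos 0, read 1 -> (C,1)->write 0,move L,goto D. Now: state=D, head=-1, tape[-4..3]=01010110 (head:    ^)
Step 6: in state D at pos -1, read 1 -> (D,1)->write 0,move L,goto H. Now: state=H, head=-2, tape[-4..3]=01000110 (head:   ^)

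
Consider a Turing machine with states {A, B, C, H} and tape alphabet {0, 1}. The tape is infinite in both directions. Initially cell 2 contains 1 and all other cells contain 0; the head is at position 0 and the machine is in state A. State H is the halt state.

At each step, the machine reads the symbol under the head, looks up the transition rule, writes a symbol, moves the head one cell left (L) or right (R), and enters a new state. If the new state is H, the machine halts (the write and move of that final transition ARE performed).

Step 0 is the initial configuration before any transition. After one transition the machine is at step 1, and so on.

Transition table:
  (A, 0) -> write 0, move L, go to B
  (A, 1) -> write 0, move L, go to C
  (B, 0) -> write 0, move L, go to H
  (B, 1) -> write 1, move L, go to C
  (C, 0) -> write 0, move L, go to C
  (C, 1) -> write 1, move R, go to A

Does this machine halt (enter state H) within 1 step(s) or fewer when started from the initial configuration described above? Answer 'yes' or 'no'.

Answer: no

Derivation:
Step 1: in state A at pos 0, read 0 -> (A,0)->write 0,move L,goto B. Now: state=B, head=-1, tape[-2..3]=000010 (head:  ^)
After 1 step(s): state = B (not H) -> not halted within 1 -> no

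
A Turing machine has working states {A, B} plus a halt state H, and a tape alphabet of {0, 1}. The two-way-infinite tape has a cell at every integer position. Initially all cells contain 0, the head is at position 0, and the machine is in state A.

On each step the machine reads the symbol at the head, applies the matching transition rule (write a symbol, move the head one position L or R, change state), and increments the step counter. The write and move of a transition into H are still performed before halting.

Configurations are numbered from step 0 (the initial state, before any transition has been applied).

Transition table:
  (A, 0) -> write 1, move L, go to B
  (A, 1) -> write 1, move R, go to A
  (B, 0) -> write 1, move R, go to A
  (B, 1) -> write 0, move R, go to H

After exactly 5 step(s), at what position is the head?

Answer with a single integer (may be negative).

Step 1: in state A at pos 0, read 0 -> (A,0)->write 1,move L,goto B. Now: state=B, head=-1, tape[-2..1]=0010 (head:  ^)
Step 2: in state B at pos -1, read 0 -> (B,0)->write 1,move R,goto A. Now: state=A, head=0, tape[-2..1]=0110 (head:   ^)
Step 3: in state A at pos 0, read 1 -> (A,1)->write 1,move R,goto A. Now: state=A, head=1, tape[-2..2]=01100 (head:    ^)
Step 4: in state A at pos 1, read 0 -> (A,0)->write 1,move L,goto B. Now: state=B, head=0, tape[-2..2]=01110 (head:   ^)
Step 5: in state B at pos 0, read 1 -> (B,1)->write 0,move R,goto H. Now: state=H, head=1, tape[-2..2]=01010 (head:    ^)

Answer: 1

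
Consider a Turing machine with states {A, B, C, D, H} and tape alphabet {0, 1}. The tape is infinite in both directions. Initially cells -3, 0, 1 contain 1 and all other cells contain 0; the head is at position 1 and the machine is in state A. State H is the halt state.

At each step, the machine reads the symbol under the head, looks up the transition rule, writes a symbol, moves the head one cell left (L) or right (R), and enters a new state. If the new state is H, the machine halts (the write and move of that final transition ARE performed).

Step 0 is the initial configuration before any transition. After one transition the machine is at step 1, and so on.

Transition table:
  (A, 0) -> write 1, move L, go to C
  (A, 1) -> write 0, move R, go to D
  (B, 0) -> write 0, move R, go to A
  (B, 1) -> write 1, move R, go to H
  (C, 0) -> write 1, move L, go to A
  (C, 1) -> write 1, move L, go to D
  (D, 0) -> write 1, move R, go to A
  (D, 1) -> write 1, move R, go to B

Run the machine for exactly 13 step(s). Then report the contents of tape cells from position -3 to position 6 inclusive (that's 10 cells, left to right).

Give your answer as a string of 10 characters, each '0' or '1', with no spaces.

Step 1: in state A at pos 1, read 1 -> (A,1)->write 0,move R,goto D. Now: state=D, head=2, tape[-4..3]=01001000 (head:       ^)
Step 2: in state D at pos 2, read 0 -> (D,0)->write 1,move R,goto A. Now: state=A, head=3, tape[-4..4]=010010100 (head:        ^)
Step 3: in state A at pos 3, read 0 -> (A,0)->write 1,move L,goto C. Now: state=C, head=2, tape[-4..4]=010010110 (head:       ^)
Step 4: in state C at pos 2, read 1 -> (C,1)->write 1,move L,goto D. Now: state=D, head=1, tape[-4..4]=010010110 (head:      ^)
Step 5: in state D at pos 1, read 0 -> (D,0)->write 1,move R,goto A. Now: state=A, head=2, tape[-4..4]=010011110 (head:       ^)
Step 6: in state A at pos 2, read 1 -> (A,1)->write 0,move R,goto D. Now: state=D, head=3, tape[-4..4]=010011010 (head:        ^)
Step 7: in state D at pos 3, read 1 -> (D,1)->write 1,move R,goto B. Now: state=B, head=4, tape[-4..5]=0100110100 (head:         ^)
Step 8: in state B at pos 4, read 0 -> (B,0)->write 0,move R,goto A. Now: state=A, head=5, tape[-4..6]=01001101000 (head:          ^)
Step 9: in state A at pos 5, read 0 -> (A,0)->write 1,move L,goto C. Now: state=C, head=4, tape[-4..6]=01001101010 (head:         ^)
Step 10: in state C at pos 4, read 0 -> (C,0)->write 1,move L,goto A. Now: state=A, head=3, tape[-4..6]=01001101110 (head:        ^)
Step 11: in state A at pos 3, read 1 -> (A,1)->write 0,move R,goto D. Now: state=D, head=4, tape[-4..6]=01001100110 (head:         ^)
Step 12: in state D at pos 4, read 1 -> (D,1)->write 1,move R,goto B. Now: state=B, head=5, tape[-4..6]=01001100110 (head:          ^)
Step 13: in state B at pos 5, read 1 -> (B,1)->write 1,move R,goto H. Now: state=H, head=6, tape[-4..7]=010011001100 (head:           ^)

Answer: 1001100110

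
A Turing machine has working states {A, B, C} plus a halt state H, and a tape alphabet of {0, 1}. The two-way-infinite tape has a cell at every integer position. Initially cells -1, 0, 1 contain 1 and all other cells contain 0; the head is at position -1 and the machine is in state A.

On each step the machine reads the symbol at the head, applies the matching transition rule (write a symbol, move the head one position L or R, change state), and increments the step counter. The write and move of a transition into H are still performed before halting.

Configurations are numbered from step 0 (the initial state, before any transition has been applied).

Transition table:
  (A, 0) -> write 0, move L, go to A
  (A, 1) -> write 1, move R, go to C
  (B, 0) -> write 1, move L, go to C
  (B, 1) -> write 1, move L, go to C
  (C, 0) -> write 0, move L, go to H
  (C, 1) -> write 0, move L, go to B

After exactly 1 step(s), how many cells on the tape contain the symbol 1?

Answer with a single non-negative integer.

Answer: 3

Derivation:
Step 1: in state A at pos -1, read 1 -> (A,1)->write 1,move R,goto C. Now: state=C, head=0, tape[-2..2]=01110 (head:   ^)
Cells containing 1 after step 1: {-1, 0, 1} -> 3 cell(s)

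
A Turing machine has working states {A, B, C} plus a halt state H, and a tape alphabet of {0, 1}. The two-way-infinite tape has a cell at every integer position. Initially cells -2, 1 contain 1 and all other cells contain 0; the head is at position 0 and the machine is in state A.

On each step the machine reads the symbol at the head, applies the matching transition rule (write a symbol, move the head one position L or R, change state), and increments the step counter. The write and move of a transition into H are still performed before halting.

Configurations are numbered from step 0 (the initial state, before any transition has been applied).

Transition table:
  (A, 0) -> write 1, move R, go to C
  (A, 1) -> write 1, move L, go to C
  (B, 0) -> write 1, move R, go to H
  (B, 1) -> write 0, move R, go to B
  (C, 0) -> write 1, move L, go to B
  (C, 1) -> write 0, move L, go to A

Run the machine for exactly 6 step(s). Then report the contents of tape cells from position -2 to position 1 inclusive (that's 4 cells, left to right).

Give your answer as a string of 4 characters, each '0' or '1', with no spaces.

Step 1: in state A at pos 0, read 0 -> (A,0)->write 1,move R,goto C. Now: state=C, head=1, tape[-3..2]=010110 (head:     ^)
Step 2: in state C at pos 1, read 1 -> (C,1)->write 0,move L,goto A. Now: state=A, head=0, tape[-3..2]=010100 (head:    ^)
Step 3: in state A at pos 0, read 1 -> (A,1)->write 1,move L,goto C. Now: state=C, head=-1, tape[-3..2]=010100 (head:   ^)
Step 4: in state C at pos -1, read 0 -> (C,0)->write 1,move L,goto B. Now: state=B, head=-2, tape[-3..2]=011100 (head:  ^)
Step 5: in state B at pos -2, read 1 -> (B,1)->write 0,move R,goto B. Now: state=B, head=-1, tape[-3..2]=001100 (head:   ^)
Step 6: in state B at pos -1, read 1 -> (B,1)->write 0,move R,goto B. Now: state=B, head=0, tape[-3..2]=000100 (head:    ^)

Answer: 0010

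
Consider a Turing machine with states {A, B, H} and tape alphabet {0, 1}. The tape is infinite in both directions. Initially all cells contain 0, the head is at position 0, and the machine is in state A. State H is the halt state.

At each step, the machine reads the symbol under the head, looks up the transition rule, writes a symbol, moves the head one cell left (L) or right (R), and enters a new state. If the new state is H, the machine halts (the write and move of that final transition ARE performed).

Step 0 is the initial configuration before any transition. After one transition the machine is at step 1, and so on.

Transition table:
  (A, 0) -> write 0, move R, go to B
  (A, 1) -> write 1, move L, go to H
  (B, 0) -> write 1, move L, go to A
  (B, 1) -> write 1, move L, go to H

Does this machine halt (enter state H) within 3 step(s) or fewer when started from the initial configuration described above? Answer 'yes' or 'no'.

Step 1: in state A at pos 0, read 0 -> (A,0)->write 0,move R,goto B. Now: state=B, head=1, tape[-1..2]=0000 (head:   ^)
Step 2: in state B at pos 1, read 0 -> (B,0)->write 1,move L,goto A. Now: state=A, head=0, tape[-1..2]=0010 (head:  ^)
Step 3: in state A at pos 0, read 0 -> (A,0)->write 0,move R,goto B. Now: state=B, head=1, tape[-1..2]=0010 (head:   ^)
After 3 step(s): state = B (not H) -> not halted within 3 -> no

Answer: no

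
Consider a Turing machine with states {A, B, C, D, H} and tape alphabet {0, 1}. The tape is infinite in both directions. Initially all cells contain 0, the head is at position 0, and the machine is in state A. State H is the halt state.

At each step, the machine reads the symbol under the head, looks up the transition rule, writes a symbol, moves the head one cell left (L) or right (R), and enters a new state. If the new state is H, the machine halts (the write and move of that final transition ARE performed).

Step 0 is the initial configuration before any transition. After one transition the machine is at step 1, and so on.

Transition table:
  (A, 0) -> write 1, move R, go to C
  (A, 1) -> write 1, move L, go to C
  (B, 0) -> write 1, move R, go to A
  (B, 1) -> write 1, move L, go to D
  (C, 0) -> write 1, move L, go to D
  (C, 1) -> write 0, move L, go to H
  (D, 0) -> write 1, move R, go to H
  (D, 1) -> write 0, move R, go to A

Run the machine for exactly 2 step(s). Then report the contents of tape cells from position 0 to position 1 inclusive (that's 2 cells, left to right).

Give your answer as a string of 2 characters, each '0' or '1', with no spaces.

Step 1: in state A at pos 0, read 0 -> (A,0)->write 1,move R,goto C. Now: state=C, head=1, tape[-1..2]=0100 (head:   ^)
Step 2: in state C at pos 1, read 0 -> (C,0)->write 1,move L,goto D. Now: state=D, head=0, tape[-1..2]=0110 (head:  ^)

Answer: 11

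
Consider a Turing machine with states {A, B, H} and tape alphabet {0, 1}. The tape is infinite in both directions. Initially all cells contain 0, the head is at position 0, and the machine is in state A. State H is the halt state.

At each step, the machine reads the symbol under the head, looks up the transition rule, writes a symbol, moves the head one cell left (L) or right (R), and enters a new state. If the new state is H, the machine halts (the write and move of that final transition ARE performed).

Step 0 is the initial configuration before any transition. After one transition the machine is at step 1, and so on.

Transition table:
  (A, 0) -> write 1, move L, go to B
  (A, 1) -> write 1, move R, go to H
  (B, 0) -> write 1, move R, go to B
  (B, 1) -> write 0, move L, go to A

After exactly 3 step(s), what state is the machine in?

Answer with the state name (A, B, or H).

Step 1: in state A at pos 0, read 0 -> (A,0)->write 1,move L,goto B. Now: state=B, head=-1, tape[-2..1]=0010 (head:  ^)
Step 2: in state B at pos -1, read 0 -> (B,0)->write 1,move R,goto B. Now: state=B, head=0, tape[-2..1]=0110 (head:   ^)
Step 3: in state B at pos 0, read 1 -> (B,1)->write 0,move L,goto A. Now: state=A, head=-1, tape[-2..1]=0100 (head:  ^)

Answer: A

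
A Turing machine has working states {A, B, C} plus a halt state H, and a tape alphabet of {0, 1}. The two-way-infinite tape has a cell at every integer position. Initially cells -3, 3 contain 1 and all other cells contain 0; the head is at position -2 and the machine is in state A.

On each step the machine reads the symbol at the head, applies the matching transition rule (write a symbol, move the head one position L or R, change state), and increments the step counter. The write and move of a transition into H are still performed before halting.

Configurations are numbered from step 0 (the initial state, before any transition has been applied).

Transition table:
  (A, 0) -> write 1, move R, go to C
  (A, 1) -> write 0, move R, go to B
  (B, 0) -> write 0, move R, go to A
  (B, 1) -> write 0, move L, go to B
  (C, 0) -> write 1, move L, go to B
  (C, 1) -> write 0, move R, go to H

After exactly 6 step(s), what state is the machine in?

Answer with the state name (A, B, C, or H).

Answer: C

Derivation:
Step 1: in state A at pos -2, read 0 -> (A,0)->write 1,move R,goto C. Now: state=C, head=-1, tape[-4..4]=011000010 (head:    ^)
Step 2: in state C at pos -1, read 0 -> (C,0)->write 1,move L,goto B. Now: state=B, head=-2, tape[-4..4]=011100010 (head:   ^)
Step 3: in state B at pos -2, read 1 -> (B,1)->write 0,move L,goto B. Now: state=B, head=-3, tape[-4..4]=010100010 (head:  ^)
Step 4: in state B at pos -3, read 1 -> (B,1)->write 0,move L,goto B. Now: state=B, head=-4, tape[-5..4]=0000100010 (head:  ^)
Step 5: in state B at pos -4, read 0 -> (B,0)->write 0,move R,goto A. Now: state=A, head=-3, tape[-5..4]=0000100010 (head:   ^)
Step 6: in state A at pos -3, read 0 -> (A,0)->write 1,move R,goto C. Now: state=C, head=-2, tape[-5..4]=0010100010 (head:    ^)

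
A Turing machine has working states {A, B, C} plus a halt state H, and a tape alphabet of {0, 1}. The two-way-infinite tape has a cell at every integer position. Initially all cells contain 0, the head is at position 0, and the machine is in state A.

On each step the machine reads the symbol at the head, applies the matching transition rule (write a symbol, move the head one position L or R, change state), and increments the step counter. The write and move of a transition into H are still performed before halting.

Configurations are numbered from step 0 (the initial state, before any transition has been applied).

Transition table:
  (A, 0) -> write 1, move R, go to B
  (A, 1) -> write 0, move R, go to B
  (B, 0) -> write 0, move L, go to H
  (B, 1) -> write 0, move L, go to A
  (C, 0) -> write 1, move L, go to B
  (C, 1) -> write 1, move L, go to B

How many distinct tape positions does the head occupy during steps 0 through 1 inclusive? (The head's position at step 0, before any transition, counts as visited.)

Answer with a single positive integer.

Step 1: in state A at pos 0, read 0 -> (A,0)->write 1,move R,goto B. Now: state=B, head=1, tape[-1..2]=0100 (head:   ^)
Head positions at steps 0..1: starting at 0, distinct positions visited = {0, 1} -> 2 position(s)

Answer: 2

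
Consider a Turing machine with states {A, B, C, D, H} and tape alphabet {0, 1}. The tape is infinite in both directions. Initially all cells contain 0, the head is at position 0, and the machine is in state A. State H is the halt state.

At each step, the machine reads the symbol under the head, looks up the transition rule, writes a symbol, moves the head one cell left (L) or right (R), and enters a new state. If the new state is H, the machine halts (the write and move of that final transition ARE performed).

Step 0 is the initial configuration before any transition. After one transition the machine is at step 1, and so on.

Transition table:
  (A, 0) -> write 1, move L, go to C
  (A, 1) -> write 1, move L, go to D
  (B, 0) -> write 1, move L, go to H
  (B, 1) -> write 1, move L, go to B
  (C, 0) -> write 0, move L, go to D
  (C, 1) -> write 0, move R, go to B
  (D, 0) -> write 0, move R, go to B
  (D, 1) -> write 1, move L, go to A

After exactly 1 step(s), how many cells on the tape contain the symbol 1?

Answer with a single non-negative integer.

Answer: 1

Derivation:
Step 1: in state A at pos 0, read 0 -> (A,0)->write 1,move L,goto C. Now: state=C, head=-1, tape[-2..1]=0010 (head:  ^)
Cells containing 1 after step 1: {0} -> 1 cell(s)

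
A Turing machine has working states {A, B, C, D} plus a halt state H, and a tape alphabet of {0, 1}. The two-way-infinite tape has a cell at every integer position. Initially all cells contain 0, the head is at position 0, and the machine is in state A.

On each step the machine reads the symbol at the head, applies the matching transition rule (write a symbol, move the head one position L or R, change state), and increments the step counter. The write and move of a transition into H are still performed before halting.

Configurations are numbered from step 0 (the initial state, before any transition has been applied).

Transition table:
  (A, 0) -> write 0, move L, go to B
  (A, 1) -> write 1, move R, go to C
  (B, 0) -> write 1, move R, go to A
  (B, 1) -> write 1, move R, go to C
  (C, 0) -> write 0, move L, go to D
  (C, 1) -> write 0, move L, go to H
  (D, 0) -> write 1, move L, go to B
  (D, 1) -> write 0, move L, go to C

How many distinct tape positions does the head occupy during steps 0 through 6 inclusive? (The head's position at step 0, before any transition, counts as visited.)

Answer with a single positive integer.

Answer: 3

Derivation:
Step 1: in state A at pos 0, read 0 -> (A,0)->write 0,move L,goto B. Now: state=B, head=-1, tape[-2..1]=0000 (head:  ^)
Step 2: in state B at pos -1, read 0 -> (B,0)->write 1,move R,goto A. Now: state=A, head=0, tape[-2..1]=0100 (head:   ^)
Step 3: in state A at pos 0, read 0 -> (A,0)->write 0,move L,goto B. Now: state=B, head=-1, tape[-2..1]=0100 (head:  ^)
Step 4: in state B at pos -1, read 1 -> (B,1)->write 1,move R,goto C. Now: state=C, head=0, tape[-2..1]=0100 (head:   ^)
Step 5: in state C at pos 0, read 0 -> (C,0)->write 0,move L,goto D. Now: state=D, head=-1, tape[-2..1]=0100 (head:  ^)
Step 6: in state D at pos -1, read 1 -> (D,1)->write 0,move L,goto C. Now: state=C, head=-2, tape[-3..1]=00000 (head:  ^)
Head positions at steps 0..6: starting at 0, distinct positions visited = {-2, -1, 0} -> 3 position(s)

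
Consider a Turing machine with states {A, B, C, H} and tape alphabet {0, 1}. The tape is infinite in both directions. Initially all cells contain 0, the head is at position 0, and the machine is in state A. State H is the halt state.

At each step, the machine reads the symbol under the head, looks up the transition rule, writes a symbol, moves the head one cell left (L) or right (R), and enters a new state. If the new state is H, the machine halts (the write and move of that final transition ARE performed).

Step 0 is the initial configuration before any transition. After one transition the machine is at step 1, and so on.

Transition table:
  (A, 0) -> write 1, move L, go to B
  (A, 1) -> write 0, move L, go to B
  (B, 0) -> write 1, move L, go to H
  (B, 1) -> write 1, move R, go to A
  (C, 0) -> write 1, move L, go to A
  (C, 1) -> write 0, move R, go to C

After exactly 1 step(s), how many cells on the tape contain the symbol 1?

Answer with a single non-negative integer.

Answer: 1

Derivation:
Step 1: in state A at pos 0, read 0 -> (A,0)->write 1,move L,goto B. Now: state=B, head=-1, tape[-2..1]=0010 (head:  ^)
Cells containing 1 after step 1: {0} -> 1 cell(s)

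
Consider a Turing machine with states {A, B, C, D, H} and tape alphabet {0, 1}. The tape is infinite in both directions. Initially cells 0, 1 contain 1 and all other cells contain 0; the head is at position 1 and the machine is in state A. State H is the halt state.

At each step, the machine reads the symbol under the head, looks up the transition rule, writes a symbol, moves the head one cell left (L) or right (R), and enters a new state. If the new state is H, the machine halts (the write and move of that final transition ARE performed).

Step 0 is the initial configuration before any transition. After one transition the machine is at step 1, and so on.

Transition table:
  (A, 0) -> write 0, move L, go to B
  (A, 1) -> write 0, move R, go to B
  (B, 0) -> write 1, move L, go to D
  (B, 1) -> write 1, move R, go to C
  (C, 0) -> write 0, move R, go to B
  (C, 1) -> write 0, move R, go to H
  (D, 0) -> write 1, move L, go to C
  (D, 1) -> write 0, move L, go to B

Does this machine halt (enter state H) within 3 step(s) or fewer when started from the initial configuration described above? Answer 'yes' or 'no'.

Answer: no

Derivation:
Step 1: in state A at pos 1, read 1 -> (A,1)->write 0,move R,goto B. Now: state=B, head=2, tape[-1..3]=01000 (head:    ^)
Step 2: in state B at pos 2, read 0 -> (B,0)->write 1,move L,goto D. Now: state=D, head=1, tape[-1..3]=01010 (head:   ^)
Step 3: in state D at pos 1, read 0 -> (D,0)->write 1,move L,goto C. Now: state=C, head=0, tape[-1..3]=01110 (head:  ^)
After 3 step(s): state = C (not H) -> not halted within 3 -> no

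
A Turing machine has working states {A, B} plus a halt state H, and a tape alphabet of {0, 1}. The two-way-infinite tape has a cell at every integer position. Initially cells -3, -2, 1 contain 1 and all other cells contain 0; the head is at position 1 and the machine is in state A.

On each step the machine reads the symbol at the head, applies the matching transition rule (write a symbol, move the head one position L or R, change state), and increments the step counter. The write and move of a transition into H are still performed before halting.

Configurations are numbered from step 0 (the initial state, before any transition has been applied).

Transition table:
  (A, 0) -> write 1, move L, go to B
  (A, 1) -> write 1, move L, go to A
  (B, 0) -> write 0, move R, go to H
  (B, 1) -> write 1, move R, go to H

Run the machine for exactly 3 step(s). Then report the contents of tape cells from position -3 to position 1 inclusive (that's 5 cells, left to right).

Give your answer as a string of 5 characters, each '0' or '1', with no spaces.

Step 1: in state A at pos 1, read 1 -> (A,1)->write 1,move L,goto A. Now: state=A, head=0, tape[-4..2]=0110010 (head:     ^)
Step 2: in state A at pos 0, read 0 -> (A,0)->write 1,move L,goto B. Now: state=B, head=-1, tape[-4..2]=0110110 (head:    ^)
Step 3: in state B at pos -1, read 0 -> (B,0)->write 0,move R,goto H. Now: state=H, head=0, tape[-4..2]=0110110 (head:     ^)

Answer: 11011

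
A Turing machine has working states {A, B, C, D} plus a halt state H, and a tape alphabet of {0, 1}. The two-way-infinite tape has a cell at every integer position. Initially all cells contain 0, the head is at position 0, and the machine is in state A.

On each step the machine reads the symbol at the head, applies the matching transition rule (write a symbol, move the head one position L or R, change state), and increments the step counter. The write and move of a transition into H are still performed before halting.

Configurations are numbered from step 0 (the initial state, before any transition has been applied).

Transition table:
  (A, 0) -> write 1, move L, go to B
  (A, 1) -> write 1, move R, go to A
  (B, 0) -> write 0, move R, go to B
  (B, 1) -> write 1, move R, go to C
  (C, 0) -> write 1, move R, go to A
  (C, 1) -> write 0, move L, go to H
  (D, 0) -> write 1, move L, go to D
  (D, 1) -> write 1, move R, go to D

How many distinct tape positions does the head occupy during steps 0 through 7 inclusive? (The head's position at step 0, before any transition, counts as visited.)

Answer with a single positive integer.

Step 1: in state A at pos 0, read 0 -> (A,0)->write 1,move L,goto B. Now: state=B, head=-1, tape[-2..1]=0010 (head:  ^)
Step 2: in state B at pos -1, read 0 -> (B,0)->write 0,move R,goto B. Now: state=B, head=0, tape[-2..1]=0010 (head:   ^)
Step 3: in state B at pos 0, read 1 -> (B,1)->write 1,move R,goto C. Now: state=C, head=1, tape[-2..2]=00100 (head:    ^)
Step 4: in state C at pos 1, read 0 -> (C,0)->write 1,move R,goto A. Now: state=A, head=2, tape[-2..3]=001100 (head:     ^)
Step 5: in state A at pos 2, read 0 -> (A,0)->write 1,move L,goto B. Now: state=B, head=1, tape[-2..3]=001110 (head:    ^)
Step 6: in state B at pos 1, read 1 -> (B,1)->write 1,move R,goto C. Now: state=C, head=2, tape[-2..3]=001110 (head:     ^)
Step 7: in state C at pos 2, read 1 -> (C,1)->write 0,move L,goto H. Now: state=H, head=1, tape[-2..3]=001100 (head:    ^)
Head positions at steps 0..7: starting at 0, distinct positions visited = {-1, 0, 1, 2} -> 4 position(s)

Answer: 4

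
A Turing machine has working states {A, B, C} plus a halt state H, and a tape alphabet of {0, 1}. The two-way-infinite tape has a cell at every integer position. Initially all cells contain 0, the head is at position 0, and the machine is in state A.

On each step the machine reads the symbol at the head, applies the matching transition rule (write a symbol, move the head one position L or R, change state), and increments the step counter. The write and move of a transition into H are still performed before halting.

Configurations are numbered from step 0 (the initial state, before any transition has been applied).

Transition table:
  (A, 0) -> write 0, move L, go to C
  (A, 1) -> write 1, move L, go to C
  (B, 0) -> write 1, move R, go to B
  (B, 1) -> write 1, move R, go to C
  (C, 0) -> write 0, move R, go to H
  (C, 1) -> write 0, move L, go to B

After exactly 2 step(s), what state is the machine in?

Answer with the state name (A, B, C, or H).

Step 1: in state A at pos 0, read 0 -> (A,0)->write 0,move L,goto C. Now: state=C, head=-1, tape[-2..1]=0000 (head:  ^)
Step 2: in state C at pos -1, read 0 -> (C,0)->write 0,move R,goto H. Now: state=H, head=0, tape[-2..1]=0000 (head:   ^)

Answer: H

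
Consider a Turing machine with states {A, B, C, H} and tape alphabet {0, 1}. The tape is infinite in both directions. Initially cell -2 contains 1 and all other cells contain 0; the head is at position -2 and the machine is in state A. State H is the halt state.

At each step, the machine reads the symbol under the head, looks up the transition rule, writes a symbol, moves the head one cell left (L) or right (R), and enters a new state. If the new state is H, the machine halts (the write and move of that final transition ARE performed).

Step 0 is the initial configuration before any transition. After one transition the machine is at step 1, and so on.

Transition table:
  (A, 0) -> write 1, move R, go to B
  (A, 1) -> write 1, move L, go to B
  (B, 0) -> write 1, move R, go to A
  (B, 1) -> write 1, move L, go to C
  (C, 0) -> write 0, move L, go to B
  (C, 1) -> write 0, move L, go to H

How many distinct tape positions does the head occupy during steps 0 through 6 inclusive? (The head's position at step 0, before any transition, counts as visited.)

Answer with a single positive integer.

Step 1: in state A at pos -2, read 1 -> (A,1)->write 1,move L,goto B. Now: state=B, head=-3, tape[-4..-1]=0010 (head:  ^)
Step 2: in state B at pos -3, read 0 -> (B,0)->write 1,move R,goto A. Now: state=A, head=-2, tape[-4..-1]=0110 (head:   ^)
Step 3: in state A at pos -2, read 1 -> (A,1)->write 1,move L,goto B. Now: state=B, head=-3, tape[-4..-1]=0110 (head:  ^)
Step 4: in state B at pos -3, read 1 -> (B,1)->write 1,move L,goto C. Now: state=C, head=-4, tape[-5..-1]=00110 (head:  ^)
Step 5: in state C at pos -4, read 0 -> (C,0)->write 0,move L,goto B. Now: state=B, head=-5, tape[-6..-1]=000110 (head:  ^)
Step 6: in state B at pos -5, read 0 -> (B,0)->write 1,move R,goto A. Now: state=A, head=-4, tape[-6..-1]=010110 (head:   ^)
Head positions at steps 0..6: starting at -2, distinct positions visited = {-5, -4, -3, -2} -> 4 position(s)

Answer: 4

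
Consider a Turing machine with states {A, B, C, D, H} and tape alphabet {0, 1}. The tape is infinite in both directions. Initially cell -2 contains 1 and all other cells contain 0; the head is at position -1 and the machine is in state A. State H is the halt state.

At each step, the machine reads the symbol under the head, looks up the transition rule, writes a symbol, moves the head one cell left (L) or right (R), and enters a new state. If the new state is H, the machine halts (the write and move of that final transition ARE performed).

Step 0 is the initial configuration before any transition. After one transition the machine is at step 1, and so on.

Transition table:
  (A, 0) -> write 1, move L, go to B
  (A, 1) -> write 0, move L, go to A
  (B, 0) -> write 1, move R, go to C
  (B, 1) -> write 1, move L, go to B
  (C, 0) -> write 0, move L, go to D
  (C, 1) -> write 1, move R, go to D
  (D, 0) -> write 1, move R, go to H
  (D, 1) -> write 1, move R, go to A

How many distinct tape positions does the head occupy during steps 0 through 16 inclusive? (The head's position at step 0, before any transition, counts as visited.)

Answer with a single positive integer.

Step 1: in state A at pos -1, read 0 -> (A,0)->write 1,move L,goto B. Now: state=B, head=-2, tape[-3..0]=0110 (head:  ^)
Step 2: in state B at pos -2, read 1 -> (B,1)->write 1,move L,goto B. Now: state=B, head=-3, tape[-4..0]=00110 (head:  ^)
Step 3: in state B at pos -3, read 0 -> (B,0)->write 1,move R,goto C. Now: state=C, head=-2, tape[-4..0]=01110 (head:   ^)
Step 4: in state C at pos -2, read 1 -> (C,1)->write 1,move R,goto D. Now: state=D, head=-1, tape[-4..0]=01110 (head:    ^)
Step 5: in state D at pos -1, read 1 -> (D,1)->write 1,move R,goto A. Now: state=A, head=0, tape[-4..1]=011100 (head:     ^)
Step 6: in state A at pos 0, read 0 -> (A,0)->write 1,move L,goto B. Now: state=B, head=-1, tape[-4..1]=011110 (head:    ^)
Step 7: in state B at pos -1, read 1 -> (B,1)->write 1,move L,goto B. Now: state=B, head=-2, tape[-4..1]=011110 (head:   ^)
Step 8: in state B at pos -2, read 1 -> (B,1)->write 1,move L,goto B. Now: state=B, head=-3, tape[-4..1]=011110 (head:  ^)
Step 9: in state B at pos -3, read 1 -> (B,1)->write 1,move L,goto B. Now: state=B, head=-4, tape[-5..1]=0011110 (head:  ^)
Step 10: in state B at pos -4, read 0 -> (B,0)->write 1,move R,goto C. Now: state=C, head=-3, tape[-5..1]=0111110 (head:   ^)
Step 11: in state C at pos -3, read 1 -> (C,1)->write 1,move R,goto D. Now: state=D, head=-2, tape[-5..1]=0111110 (head:    ^)
Step 12: in state D at pos -2, read 1 -> (D,1)->write 1,move R,goto A. Now: state=A, head=-1, tape[-5..1]=0111110 (head:     ^)
Step 13: in state A at pos -1, read 1 -> (A,1)->write 0,move L,goto A. Now: state=A, head=-2, tape[-5..1]=0111010 (head:    ^)
Step 14: in state A at pos -2, read 1 -> (A,1)->write 0,move L,goto A. Now: state=A, head=-3, tape[-5..1]=0110010 (head:   ^)
Step 15: in state A at pos -3, read 1 -> (A,1)->write 0,move L,goto A. Now: state=A, head=-4, tape[-5..1]=0100010 (head:  ^)
Step 16: in state A at pos -4, read 1 -> (A,1)->write 0,move L,goto A. Now: state=A, head=-5, tape[-6..1]=00000010 (head:  ^)
Head positions at steps 0..16: starting at -1, distinct positions visited = {-5, -4, -3, -2, -1, 0} -> 6 position(s)

Answer: 6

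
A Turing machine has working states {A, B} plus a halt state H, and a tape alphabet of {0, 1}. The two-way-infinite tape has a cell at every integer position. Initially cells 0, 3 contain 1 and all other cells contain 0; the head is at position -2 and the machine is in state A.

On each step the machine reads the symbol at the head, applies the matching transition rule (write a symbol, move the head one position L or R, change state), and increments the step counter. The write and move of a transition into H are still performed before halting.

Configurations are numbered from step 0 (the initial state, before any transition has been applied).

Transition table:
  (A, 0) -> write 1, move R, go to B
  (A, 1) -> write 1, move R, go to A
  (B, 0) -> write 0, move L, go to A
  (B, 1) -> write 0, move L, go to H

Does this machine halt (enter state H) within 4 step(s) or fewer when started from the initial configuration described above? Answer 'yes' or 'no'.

Answer: no

Derivation:
Step 1: in state A at pos -2, read 0 -> (A,0)->write 1,move R,goto B. Now: state=B, head=-1, tape[-3..4]=01010010 (head:   ^)
Step 2: in state B at pos -1, read 0 -> (B,0)->write 0,move L,goto A. Now: state=A, head=-2, tape[-3..4]=01010010 (head:  ^)
Step 3: in state A at pos -2, read 1 -> (A,1)->write 1,move R,goto A. Now: state=A, head=-1, tape[-3..4]=01010010 (head:   ^)
Step 4: in state A at pos -1, read 0 -> (A,0)->write 1,move R,goto B. Now: state=B, head=0, tape[-3..4]=01110010 (head:    ^)
After 4 step(s): state = B (not H) -> not halted within 4 -> no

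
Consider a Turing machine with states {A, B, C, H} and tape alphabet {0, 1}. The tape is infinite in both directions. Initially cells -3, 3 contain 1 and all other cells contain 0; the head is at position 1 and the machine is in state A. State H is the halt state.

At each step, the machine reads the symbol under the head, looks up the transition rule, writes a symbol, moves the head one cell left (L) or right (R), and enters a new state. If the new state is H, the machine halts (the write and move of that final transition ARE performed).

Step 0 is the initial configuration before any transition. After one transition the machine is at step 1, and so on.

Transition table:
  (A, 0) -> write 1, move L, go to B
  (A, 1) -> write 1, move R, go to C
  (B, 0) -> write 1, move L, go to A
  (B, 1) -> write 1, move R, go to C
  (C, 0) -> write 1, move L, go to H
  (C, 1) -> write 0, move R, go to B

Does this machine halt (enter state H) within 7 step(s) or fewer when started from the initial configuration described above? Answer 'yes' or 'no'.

Answer: no

Derivation:
Step 1: in state A at pos 1, read 0 -> (A,0)->write 1,move L,goto B. Now: state=B, head=0, tape[-4..4]=010001010 (head:     ^)
Step 2: in state B at pos 0, read 0 -> (B,0)->write 1,move L,goto A. Now: state=A, head=-1, tape[-4..4]=010011010 (head:    ^)
Step 3: in state A at pos -1, read 0 -> (A,0)->write 1,move L,goto B. Now: state=B, head=-2, tape[-4..4]=010111010 (head:   ^)
Step 4: in state B at pos -2, read 0 -> (B,0)->write 1,move L,goto A. Now: state=A, head=-3, tape[-4..4]=011111010 (head:  ^)
Step 5: in state A at pos -3, read 1 -> (A,1)->write 1,move R,goto C. Now: state=C, head=-2, tape[-4..4]=011111010 (head:   ^)
Step 6: in state C at pos -2, read 1 -> (C,1)->write 0,move R,goto B. Now: state=B, head=-1, tape[-4..4]=010111010 (head:    ^)
Step 7: in state B at pos -1, read 1 -> (B,1)->write 1,move R,goto C. Now: state=C, head=0, tape[-4..4]=010111010 (head:     ^)
After 7 step(s): state = C (not H) -> not halted within 7 -> no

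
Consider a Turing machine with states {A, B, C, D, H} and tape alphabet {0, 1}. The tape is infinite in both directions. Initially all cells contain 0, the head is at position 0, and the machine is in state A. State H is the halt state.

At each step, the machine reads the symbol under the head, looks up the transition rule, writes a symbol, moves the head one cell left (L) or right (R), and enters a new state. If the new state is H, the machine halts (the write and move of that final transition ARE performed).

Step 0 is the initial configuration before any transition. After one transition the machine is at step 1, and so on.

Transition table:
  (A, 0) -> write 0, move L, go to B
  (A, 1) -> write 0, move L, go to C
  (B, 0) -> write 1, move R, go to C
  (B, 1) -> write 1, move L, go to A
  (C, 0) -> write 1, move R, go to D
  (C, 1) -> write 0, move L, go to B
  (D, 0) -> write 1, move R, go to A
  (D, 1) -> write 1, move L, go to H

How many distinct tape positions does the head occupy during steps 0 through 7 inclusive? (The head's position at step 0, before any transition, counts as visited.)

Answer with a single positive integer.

Answer: 4

Derivation:
Step 1: in state A at pos 0, read 0 -> (A,0)->write 0,move L,goto B. Now: state=B, head=-1, tape[-2..1]=0000 (head:  ^)
Step 2: in state B at pos -1, read 0 -> (B,0)->write 1,move R,goto C. Now: state=C, head=0, tape[-2..1]=0100 (head:   ^)
Step 3: in state C at pos 0, read 0 -> (C,0)->write 1,move R,goto D. Now: state=D, head=1, tape[-2..2]=01100 (head:    ^)
Step 4: in state D at pos 1, read 0 -> (D,0)->write 1,move R,goto A. Now: state=A, head=2, tape[-2..3]=011100 (head:     ^)
Step 5: in state A at pos 2, read 0 -> (A,0)->write 0,move L,goto B. Now: state=B, head=1, tape[-2..3]=011100 (head:    ^)
Step 6: in state B at pos 1, read 1 -> (B,1)->write 1,move L,goto A. Now: state=A, head=0, tape[-2..3]=011100 (head:   ^)
Step 7: in state A at pos 0, read 1 -> (A,1)->write 0,move L,goto C. Now: state=C, head=-1, tape[-2..3]=010100 (head:  ^)
Head positions at steps 0..7: starting at 0, distinct positions visited = {-1, 0, 1, 2} -> 4 position(s)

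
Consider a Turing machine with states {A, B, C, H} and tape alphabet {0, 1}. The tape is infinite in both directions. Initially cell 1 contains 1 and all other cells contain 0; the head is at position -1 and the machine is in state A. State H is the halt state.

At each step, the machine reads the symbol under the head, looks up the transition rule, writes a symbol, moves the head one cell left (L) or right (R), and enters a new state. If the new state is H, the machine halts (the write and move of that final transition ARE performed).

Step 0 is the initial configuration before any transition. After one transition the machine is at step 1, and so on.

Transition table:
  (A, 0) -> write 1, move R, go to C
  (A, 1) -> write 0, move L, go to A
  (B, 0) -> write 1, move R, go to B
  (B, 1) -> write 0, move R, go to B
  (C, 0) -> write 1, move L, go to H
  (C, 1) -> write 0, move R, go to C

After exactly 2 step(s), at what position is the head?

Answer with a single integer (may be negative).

Answer: -1

Derivation:
Step 1: in state A at pos -1, read 0 -> (A,0)->write 1,move R,goto C. Now: state=C, head=0, tape[-2..2]=01010 (head:   ^)
Step 2: in state C at pos 0, read 0 -> (C,0)->write 1,move L,goto H. Now: state=H, head=-1, tape[-2..2]=01110 (head:  ^)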